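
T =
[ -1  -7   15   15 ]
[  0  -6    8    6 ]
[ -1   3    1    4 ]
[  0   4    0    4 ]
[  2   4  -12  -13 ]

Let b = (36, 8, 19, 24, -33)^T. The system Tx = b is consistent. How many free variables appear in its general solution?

Row reduce the augmented matrix [T | b].
R3 ← R3 − R1: [0, 10, -14, -11, -17]
R5 ← R5 + (2)·R1: [0, -10, 18, 17, 39]
R3 ← R3 + (5/3)·R2: [0, 0, -2/3, -1, -11/3]
R4 ← R4 + (2/3)·R2: [0, 0, 16/3, 8, 88/3]
R5 ← R5 − (5/3)·R2: [0, 0, 14/3, 7, 77/3]
R4 ← R4 + (8)·R3: [0, 0, 0, 0, 0]
R5 ← R5 + (7)·R3: [0, 0, 0, 0, 0]
The echelon form has 3 nonzero rows, and every pivot lies in the first 4 columns, so rank(T) = rank([T|b]) = 3.
The system is consistent.
Free variables = (unknowns) − (rank) = 4 − 3 = 1.

1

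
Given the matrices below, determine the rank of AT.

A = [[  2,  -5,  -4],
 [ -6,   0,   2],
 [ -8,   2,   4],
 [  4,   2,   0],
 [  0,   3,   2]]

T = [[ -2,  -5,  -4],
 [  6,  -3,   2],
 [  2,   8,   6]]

2

First compute AT:
[[-42, -27, -42],
 [ 16,  46,  36],
 [ 36,  66,  60],
 [  4, -26, -12],
 [ 22,   7,  18]]
Now row reduce the product.
R2 ← R2 + (8/21)·R1: [0, 250/7, 20]
R3 ← R3 + (6/7)·R1: [0, 300/7, 24]
R4 ← R4 + (2/21)·R1: [0, -200/7, -16]
R5 ← R5 + (11/21)·R1: [0, -50/7, -4]
R3 ← R3 − (6/5)·R2: [0, 0, 0]
R4 ← R4 + (4/5)·R2: [0, 0, 0]
R5 ← R5 + (1/5)·R2: [0, 0, 0]
2 nonzero rows, so rank(AT) = 2.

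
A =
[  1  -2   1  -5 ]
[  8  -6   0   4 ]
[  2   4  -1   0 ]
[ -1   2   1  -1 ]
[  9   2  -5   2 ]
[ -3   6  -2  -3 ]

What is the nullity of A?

0

Row reduce to echelon form.
R2 ← R2 − (8)·R1: [0, 10, -8, 44]
R3 ← R3 − (2)·R1: [0, 8, -3, 10]
R4 ← R4 + R1: [0, 0, 2, -6]
R5 ← R5 − (9)·R1: [0, 20, -14, 47]
R6 ← R6 + (3)·R1: [0, 0, 1, -18]
R3 ← R3 − (4/5)·R2: [0, 0, 17/5, -126/5]
R5 ← R5 − (2)·R2: [0, 0, 2, -41]
R4 ← R4 − (10/17)·R3: [0, 0, 0, 150/17]
R5 ← R5 − (10/17)·R3: [0, 0, 0, -445/17]
R6 ← R6 − (5/17)·R3: [0, 0, 0, -180/17]
R5 ← R5 + (89/30)·R4: [0, 0, 0, 0]
R6 ← R6 + (6/5)·R4: [0, 0, 0, 0]
4 nonzero rows, so rank(A) = 4.
A has 4 columns; by rank–nullity, nullity = 4 − 4 = 0.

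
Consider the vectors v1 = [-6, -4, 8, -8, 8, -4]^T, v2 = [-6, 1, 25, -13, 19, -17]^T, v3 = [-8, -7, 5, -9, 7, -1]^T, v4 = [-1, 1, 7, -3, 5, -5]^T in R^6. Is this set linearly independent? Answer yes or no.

no

Form the matrix with these vectors as rows and row reduce.
R2 ← R2 − R1: [0, 5, 17, -5, 11, -13]
R3 ← R3 − (4/3)·R1: [0, -5/3, -17/3, 5/3, -11/3, 13/3]
R4 ← R4 − (1/6)·R1: [0, 5/3, 17/3, -5/3, 11/3, -13/3]
R3 ← R3 + (1/3)·R2: [0, 0, 0, 0, 0, 0]
R4 ← R4 − (1/3)·R2: [0, 0, 0, 0, 0, 0]
2 nonzero rows, so the 4 vectors span a space of dimension 2.
Since 2 < 4, the vectors are linearly dependent.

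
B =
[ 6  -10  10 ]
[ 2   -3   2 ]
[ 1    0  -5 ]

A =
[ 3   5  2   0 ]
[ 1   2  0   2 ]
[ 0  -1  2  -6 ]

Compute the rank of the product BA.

First compute BA:
[[  8,   0,  32, -80],
 [  3,   2,   8, -18],
 [  3,  10,  -8,  30]]
Now row reduce the product.
R2 ← R2 − (3/8)·R1: [0, 2, -4, 12]
R3 ← R3 − (3/8)·R1: [0, 10, -20, 60]
R3 ← R3 − (5)·R2: [0, 0, 0, 0]
2 nonzero rows, so rank(BA) = 2.

2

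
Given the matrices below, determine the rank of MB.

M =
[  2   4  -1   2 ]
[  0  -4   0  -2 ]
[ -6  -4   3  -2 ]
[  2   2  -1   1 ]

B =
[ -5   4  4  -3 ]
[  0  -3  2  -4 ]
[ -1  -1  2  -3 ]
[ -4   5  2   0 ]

First compute MB:
[[-17,   7,  18, -19],
 [  8,   2, -12,  16],
 [ 35, -25, -30,  25],
 [-13,   8,  12, -11]]
Now row reduce the product.
R2 ← R2 + (8/17)·R1: [0, 90/17, -60/17, 120/17]
R3 ← R3 + (35/17)·R1: [0, -180/17, 120/17, -240/17]
R4 ← R4 − (13/17)·R1: [0, 45/17, -30/17, 60/17]
R3 ← R3 + (2)·R2: [0, 0, 0, 0]
R4 ← R4 − (1/2)·R2: [0, 0, 0, 0]
2 nonzero rows, so rank(MB) = 2.

2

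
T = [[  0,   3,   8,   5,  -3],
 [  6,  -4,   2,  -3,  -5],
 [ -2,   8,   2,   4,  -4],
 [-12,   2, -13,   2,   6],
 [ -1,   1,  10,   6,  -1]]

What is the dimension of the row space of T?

Row reduce to echelon form.
Swap R1 ↔ R2
R3 ← R3 + (1/3)·R1: [0, 20/3, 8/3, 3, -17/3]
R4 ← R4 + (2)·R1: [0, -6, -9, -4, -4]
R5 ← R5 + (1/6)·R1: [0, 1/3, 31/3, 11/2, -11/6]
R3 ← R3 − (20/9)·R2: [0, 0, -136/9, -73/9, 1]
R4 ← R4 + (2)·R2: [0, 0, 7, 6, -10]
R5 ← R5 − (1/9)·R2: [0, 0, 85/9, 89/18, -3/2]
R4 ← R4 + (63/136)·R3: [0, 0, 0, 305/136, -1297/136]
R5 ← R5 + (5/8)·R3: [0, 0, 0, -1/8, -7/8]
R5 ← R5 + (17/305)·R4: [0, 0, 0, 0, -429/305]
Echelon form has 5 nonzero rows, so rank(T) = 5.
The row space has dimension equal to the rank: 5.

5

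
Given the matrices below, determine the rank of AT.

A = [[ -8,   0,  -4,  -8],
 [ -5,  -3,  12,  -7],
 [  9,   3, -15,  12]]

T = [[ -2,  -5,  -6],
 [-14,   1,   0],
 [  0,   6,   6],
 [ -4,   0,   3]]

3

First compute AT:
[[ 48,  16,   0],
 [ 80,  94,  81],
 [-108, -132, -108]]
Now row reduce the product.
R2 ← R2 − (5/3)·R1: [0, 202/3, 81]
R3 ← R3 + (9/4)·R1: [0, -96, -108]
R3 ← R3 + (144/101)·R2: [0, 0, 756/101]
3 nonzero rows, so rank(AT) = 3.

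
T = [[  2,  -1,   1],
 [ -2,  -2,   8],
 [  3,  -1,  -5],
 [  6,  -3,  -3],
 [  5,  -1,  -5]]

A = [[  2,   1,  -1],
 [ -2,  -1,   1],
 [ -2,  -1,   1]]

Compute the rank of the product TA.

First compute TA:
[[  4,   2,  -2],
 [-16,  -8,   8],
 [ 18,   9,  -9],
 [ 24,  12, -12],
 [ 22,  11, -11]]
Now row reduce the product.
R2 ← R2 + (4)·R1: [0, 0, 0]
R3 ← R3 − (9/2)·R1: [0, 0, 0]
R4 ← R4 − (6)·R1: [0, 0, 0]
R5 ← R5 − (11/2)·R1: [0, 0, 0]
1 nonzero row, so rank(TA) = 1.

1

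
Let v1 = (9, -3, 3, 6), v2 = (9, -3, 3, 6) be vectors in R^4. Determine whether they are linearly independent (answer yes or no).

no

Form the matrix with these vectors as rows and row reduce.
R2 ← R2 − R1: [0, 0, 0, 0]
1 nonzero row, so the 2 vectors span a space of dimension 1.
Since 1 < 2, the vectors are linearly dependent.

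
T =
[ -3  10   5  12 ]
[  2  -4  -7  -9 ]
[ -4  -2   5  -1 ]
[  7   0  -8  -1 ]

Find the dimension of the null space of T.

1

Row reduce to echelon form.
R2 ← R2 + (2/3)·R1: [0, 8/3, -11/3, -1]
R3 ← R3 − (4/3)·R1: [0, -46/3, -5/3, -17]
R4 ← R4 + (7/3)·R1: [0, 70/3, 11/3, 27]
R3 ← R3 + (23/4)·R2: [0, 0, -91/4, -91/4]
R4 ← R4 − (35/4)·R2: [0, 0, 143/4, 143/4]
R4 ← R4 + (11/7)·R3: [0, 0, 0, 0]
3 nonzero rows, so rank(T) = 3.
T has 4 columns; by rank–nullity, nullity = 4 − 3 = 1.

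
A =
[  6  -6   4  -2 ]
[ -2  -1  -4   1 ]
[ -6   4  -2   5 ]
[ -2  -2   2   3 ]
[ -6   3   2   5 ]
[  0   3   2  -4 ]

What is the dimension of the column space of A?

4

Row reduce to echelon form.
R2 ← R2 + (1/3)·R1: [0, -3, -8/3, 1/3]
R3 ← R3 + R1: [0, -2, 2, 3]
R4 ← R4 + (1/3)·R1: [0, -4, 10/3, 7/3]
R5 ← R5 + R1: [0, -3, 6, 3]
R3 ← R3 − (2/3)·R2: [0, 0, 34/9, 25/9]
R4 ← R4 − (4/3)·R2: [0, 0, 62/9, 17/9]
R5 ← R5 − R2: [0, 0, 26/3, 8/3]
R6 ← R6 + R2: [0, 0, -2/3, -11/3]
R4 ← R4 − (31/17)·R3: [0, 0, 0, -54/17]
R5 ← R5 − (39/17)·R3: [0, 0, 0, -63/17]
R6 ← R6 + (3/17)·R3: [0, 0, 0, -54/17]
R5 ← R5 − (7/6)·R4: [0, 0, 0, 0]
R6 ← R6 − R4: [0, 0, 0, 0]
Echelon form has 4 nonzero rows, so rank(A) = 4.
The column space has dimension equal to the rank: 4.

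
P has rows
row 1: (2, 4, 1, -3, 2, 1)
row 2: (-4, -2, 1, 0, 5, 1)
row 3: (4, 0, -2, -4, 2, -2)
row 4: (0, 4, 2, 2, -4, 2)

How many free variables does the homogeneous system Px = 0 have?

3

Row reduce to echelon form.
R2 ← R2 + (2)·R1: [0, 6, 3, -6, 9, 3]
R3 ← R3 − (2)·R1: [0, -8, -4, 2, -2, -4]
R3 ← R3 + (4/3)·R2: [0, 0, 0, -6, 10, 0]
R4 ← R4 − (2/3)·R2: [0, 0, 0, 6, -10, 0]
R4 ← R4 + R3: [0, 0, 0, 0, 0, 0]
3 nonzero rows, so rank(P) = 3.
P has 6 columns; by rank–nullity, nullity = 6 − 3 = 3.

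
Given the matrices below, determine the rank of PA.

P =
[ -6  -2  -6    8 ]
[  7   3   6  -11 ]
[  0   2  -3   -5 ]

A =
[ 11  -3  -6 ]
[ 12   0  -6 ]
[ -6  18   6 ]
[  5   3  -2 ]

2

First compute PA:
[[-14, -66,  -4],
 [ 22,  54,  -2],
 [ 17, -69, -20]]
Now row reduce the product.
R2 ← R2 + (11/7)·R1: [0, -348/7, -58/7]
R3 ← R3 + (17/14)·R1: [0, -1044/7, -174/7]
R3 ← R3 − (3)·R2: [0, 0, 0]
2 nonzero rows, so rank(PA) = 2.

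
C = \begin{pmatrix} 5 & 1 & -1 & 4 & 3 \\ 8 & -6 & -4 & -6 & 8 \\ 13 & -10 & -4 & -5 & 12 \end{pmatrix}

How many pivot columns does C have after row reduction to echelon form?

3

Row reduce to echelon form.
R2 ← R2 − (8/5)·R1: [0, -38/5, -12/5, -62/5, 16/5]
R3 ← R3 − (13/5)·R1: [0, -63/5, -7/5, -77/5, 21/5]
R3 ← R3 − (63/38)·R2: [0, 0, 49/19, 98/19, -21/19]
Echelon form has 3 nonzero rows, so rank(C) = 3.
Each nonzero row contributes one pivot column: 3 pivot columns.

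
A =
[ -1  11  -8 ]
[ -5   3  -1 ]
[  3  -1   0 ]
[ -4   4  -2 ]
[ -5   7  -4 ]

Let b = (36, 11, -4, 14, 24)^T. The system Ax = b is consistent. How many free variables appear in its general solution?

Row reduce the augmented matrix [A | b].
R2 ← R2 − (5)·R1: [0, -52, 39, -169]
R3 ← R3 + (3)·R1: [0, 32, -24, 104]
R4 ← R4 − (4)·R1: [0, -40, 30, -130]
R5 ← R5 − (5)·R1: [0, -48, 36, -156]
R3 ← R3 + (8/13)·R2: [0, 0, 0, 0]
R4 ← R4 − (10/13)·R2: [0, 0, 0, 0]
R5 ← R5 − (12/13)·R2: [0, 0, 0, 0]
The echelon form has 2 nonzero rows, and every pivot lies in the first 3 columns, so rank(A) = rank([A|b]) = 2.
The system is consistent.
Free variables = (unknowns) − (rank) = 3 − 2 = 1.

1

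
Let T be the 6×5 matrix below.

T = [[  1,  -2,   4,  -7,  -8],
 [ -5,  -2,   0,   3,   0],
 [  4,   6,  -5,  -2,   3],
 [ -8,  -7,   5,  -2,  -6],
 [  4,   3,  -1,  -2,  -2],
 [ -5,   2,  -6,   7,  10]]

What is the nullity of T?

Row reduce to echelon form.
R2 ← R2 + (5)·R1: [0, -12, 20, -32, -40]
R3 ← R3 − (4)·R1: [0, 14, -21, 26, 35]
R4 ← R4 + (8)·R1: [0, -23, 37, -58, -70]
R5 ← R5 − (4)·R1: [0, 11, -17, 26, 30]
R6 ← R6 + (5)·R1: [0, -8, 14, -28, -30]
R3 ← R3 + (7/6)·R2: [0, 0, 7/3, -34/3, -35/3]
R4 ← R4 − (23/12)·R2: [0, 0, -4/3, 10/3, 20/3]
R5 ← R5 + (11/12)·R2: [0, 0, 4/3, -10/3, -20/3]
R6 ← R6 − (2/3)·R2: [0, 0, 2/3, -20/3, -10/3]
R4 ← R4 + (4/7)·R3: [0, 0, 0, -22/7, 0]
R5 ← R5 − (4/7)·R3: [0, 0, 0, 22/7, 0]
R6 ← R6 − (2/7)·R3: [0, 0, 0, -24/7, 0]
R5 ← R5 + R4: [0, 0, 0, 0, 0]
R6 ← R6 − (12/11)·R4: [0, 0, 0, 0, 0]
4 nonzero rows, so rank(T) = 4.
T has 5 columns; by rank–nullity, nullity = 5 − 4 = 1.

1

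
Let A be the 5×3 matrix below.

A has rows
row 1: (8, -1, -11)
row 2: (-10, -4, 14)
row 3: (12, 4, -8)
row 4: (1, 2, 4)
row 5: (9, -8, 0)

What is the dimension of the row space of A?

3

Row reduce to echelon form.
R2 ← R2 + (5/4)·R1: [0, -21/4, 1/4]
R3 ← R3 − (3/2)·R1: [0, 11/2, 17/2]
R4 ← R4 − (1/8)·R1: [0, 17/8, 43/8]
R5 ← R5 − (9/8)·R1: [0, -55/8, 99/8]
R3 ← R3 + (22/21)·R2: [0, 0, 184/21]
R4 ← R4 + (17/42)·R2: [0, 0, 115/21]
R5 ← R5 − (55/42)·R2: [0, 0, 253/21]
R4 ← R4 − (5/8)·R3: [0, 0, 0]
R5 ← R5 − (11/8)·R3: [0, 0, 0]
Echelon form has 3 nonzero rows, so rank(A) = 3.
The row space has dimension equal to the rank: 3.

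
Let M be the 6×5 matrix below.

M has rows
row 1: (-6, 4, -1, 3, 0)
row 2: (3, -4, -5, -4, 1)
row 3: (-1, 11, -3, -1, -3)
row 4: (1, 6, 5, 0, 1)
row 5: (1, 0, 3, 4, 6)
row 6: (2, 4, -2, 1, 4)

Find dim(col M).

Row reduce to echelon form.
R2 ← R2 + (1/2)·R1: [0, -2, -11/2, -5/2, 1]
R3 ← R3 − (1/6)·R1: [0, 31/3, -17/6, -3/2, -3]
R4 ← R4 + (1/6)·R1: [0, 20/3, 29/6, 1/2, 1]
R5 ← R5 + (1/6)·R1: [0, 2/3, 17/6, 9/2, 6]
R6 ← R6 + (1/3)·R1: [0, 16/3, -7/3, 2, 4]
R3 ← R3 + (31/6)·R2: [0, 0, -125/4, -173/12, 13/6]
R4 ← R4 + (10/3)·R2: [0, 0, -27/2, -47/6, 13/3]
R5 ← R5 + (1/3)·R2: [0, 0, 1, 11/3, 19/3]
R6 ← R6 + (8/3)·R2: [0, 0, -17, -14/3, 20/3]
R4 ← R4 − (54/125)·R3: [0, 0, 0, -602/375, 1274/375]
R5 ← R5 + (4/125)·R3: [0, 0, 0, 1202/375, 2401/375]
R6 ← R6 − (68/125)·R3: [0, 0, 0, 397/125, 686/125]
R5 ← R5 + (601/301)·R4: [0, 0, 0, 0, 567/43]
R6 ← R6 + (1191/602)·R4: [0, 0, 0, 0, 525/43]
R6 ← R6 − (25/27)·R5: [0, 0, 0, 0, 0]
Echelon form has 5 nonzero rows, so rank(M) = 5.
The column space has dimension equal to the rank: 5.

5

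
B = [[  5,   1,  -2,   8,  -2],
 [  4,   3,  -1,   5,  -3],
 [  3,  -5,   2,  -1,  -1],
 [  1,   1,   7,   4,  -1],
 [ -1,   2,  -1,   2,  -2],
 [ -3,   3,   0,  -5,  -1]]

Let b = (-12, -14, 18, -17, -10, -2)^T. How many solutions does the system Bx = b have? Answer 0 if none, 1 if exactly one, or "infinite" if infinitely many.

Row reduce the augmented matrix [B | b].
R2 ← R2 − (4/5)·R1: [0, 11/5, 3/5, -7/5, -7/5, -22/5]
R3 ← R3 − (3/5)·R1: [0, -28/5, 16/5, -29/5, 1/5, 126/5]
R4 ← R4 − (1/5)·R1: [0, 4/5, 37/5, 12/5, -3/5, -73/5]
R5 ← R5 + (1/5)·R1: [0, 11/5, -7/5, 18/5, -12/5, -62/5]
R6 ← R6 + (3/5)·R1: [0, 18/5, -6/5, -1/5, -11/5, -46/5]
R3 ← R3 + (28/11)·R2: [0, 0, 52/11, -103/11, -37/11, 14]
R4 ← R4 − (4/11)·R2: [0, 0, 79/11, 32/11, -1/11, -13]
R5 ← R5 − R2: [0, 0, -2, 5, -1, -8]
R6 ← R6 − (18/11)·R2: [0, 0, -24/11, 23/11, 1/11, -2]
R4 ← R4 − (79/52)·R3: [0, 0, 0, 891/52, 261/52, -891/26]
R5 ← R5 + (11/26)·R3: [0, 0, 0, 27/26, -63/26, -27/13]
R6 ← R6 + (6/13)·R3: [0, 0, 0, -29/13, -19/13, 58/13]
R5 ← R5 − (2/33)·R4: [0, 0, 0, 0, -30/11, 0]
R6 ← R6 + (116/891)·R4: [0, 0, 0, 0, -80/99, 0]
R6 ← R6 − (8/27)·R5: [0, 0, 0, 0, 0, 0]
The echelon form has 5 nonzero rows, and every pivot lies in the first 5 columns, so rank(B) = rank([B|b]) = 5.
The system is consistent.
rank = 5 = number of unknowns, so the solution is unique.

1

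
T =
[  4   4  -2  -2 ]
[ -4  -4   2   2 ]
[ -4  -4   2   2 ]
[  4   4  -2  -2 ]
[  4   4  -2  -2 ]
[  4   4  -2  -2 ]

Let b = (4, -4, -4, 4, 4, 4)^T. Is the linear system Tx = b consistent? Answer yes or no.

Row reduce the augmented matrix [T | b].
R2 ← R2 + R1: [0, 0, 0, 0, 0]
R3 ← R3 + R1: [0, 0, 0, 0, 0]
R4 ← R4 − R1: [0, 0, 0, 0, 0]
R5 ← R5 − R1: [0, 0, 0, 0, 0]
R6 ← R6 − R1: [0, 0, 0, 0, 0]
The echelon form has 1 nonzero rows, and every pivot lies in the first 4 columns, so rank(T) = rank([T|b]) = 1.
The system is consistent.

yes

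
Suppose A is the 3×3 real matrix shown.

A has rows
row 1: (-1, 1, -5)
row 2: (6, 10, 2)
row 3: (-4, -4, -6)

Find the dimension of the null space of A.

1

Row reduce to echelon form.
R2 ← R2 + (6)·R1: [0, 16, -28]
R3 ← R3 − (4)·R1: [0, -8, 14]
R3 ← R3 + (1/2)·R2: [0, 0, 0]
2 nonzero rows, so rank(A) = 2.
A has 3 columns; by rank–nullity, nullity = 3 − 2 = 1.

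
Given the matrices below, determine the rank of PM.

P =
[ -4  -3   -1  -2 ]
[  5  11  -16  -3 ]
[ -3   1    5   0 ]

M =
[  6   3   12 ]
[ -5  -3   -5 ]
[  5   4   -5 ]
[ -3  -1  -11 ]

First compute PM:
[[ -8,  -5,  -6],
 [-96, -79, 118],
 [  2,   8, -66]]
Now row reduce the product.
R2 ← R2 − (12)·R1: [0, -19, 190]
R3 ← R3 + (1/4)·R1: [0, 27/4, -135/2]
R3 ← R3 + (27/76)·R2: [0, 0, 0]
2 nonzero rows, so rank(PM) = 2.

2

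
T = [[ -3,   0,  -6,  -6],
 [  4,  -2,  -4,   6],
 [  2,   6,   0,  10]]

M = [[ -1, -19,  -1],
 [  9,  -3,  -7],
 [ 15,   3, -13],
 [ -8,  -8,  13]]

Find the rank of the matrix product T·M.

First compute TM:
[[-39,  87,   3],
 [-130, -130, 140],
 [-28, -136,  86]]
Now row reduce the product.
R2 ← R2 − (10/3)·R1: [0, -420, 130]
R3 ← R3 − (28/39)·R1: [0, -2580/13, 1090/13]
R3 ← R3 − (43/91)·R2: [0, 0, 2040/91]
3 nonzero rows, so rank(TM) = 3.

3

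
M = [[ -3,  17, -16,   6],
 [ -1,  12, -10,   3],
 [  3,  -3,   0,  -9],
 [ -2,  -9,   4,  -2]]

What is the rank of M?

4

Row reduce to echelon form.
R2 ← R2 − (1/3)·R1: [0, 19/3, -14/3, 1]
R3 ← R3 + R1: [0, 14, -16, -3]
R4 ← R4 − (2/3)·R1: [0, -61/3, 44/3, -6]
R3 ← R3 − (42/19)·R2: [0, 0, -108/19, -99/19]
R4 ← R4 + (61/19)·R2: [0, 0, -6/19, -53/19]
R4 ← R4 − (1/18)·R3: [0, 0, 0, -5/2]
Echelon form has 4 nonzero rows, so rank(M) = 4.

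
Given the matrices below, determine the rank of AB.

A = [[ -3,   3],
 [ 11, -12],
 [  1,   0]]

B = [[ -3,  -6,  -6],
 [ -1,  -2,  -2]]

First compute AB:
[[  6,  12,  12],
 [-21, -42, -42],
 [ -3,  -6,  -6]]
Now row reduce the product.
R2 ← R2 + (7/2)·R1: [0, 0, 0]
R3 ← R3 + (1/2)·R1: [0, 0, 0]
1 nonzero row, so rank(AB) = 1.

1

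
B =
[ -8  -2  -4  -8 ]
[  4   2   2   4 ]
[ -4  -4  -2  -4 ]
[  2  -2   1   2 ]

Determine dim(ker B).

Row reduce to echelon form.
R2 ← R2 + (1/2)·R1: [0, 1, 0, 0]
R3 ← R3 − (1/2)·R1: [0, -3, 0, 0]
R4 ← R4 + (1/4)·R1: [0, -5/2, 0, 0]
R3 ← R3 + (3)·R2: [0, 0, 0, 0]
R4 ← R4 + (5/2)·R2: [0, 0, 0, 0]
2 nonzero rows, so rank(B) = 2.
B has 4 columns; by rank–nullity, nullity = 4 − 2 = 2.

2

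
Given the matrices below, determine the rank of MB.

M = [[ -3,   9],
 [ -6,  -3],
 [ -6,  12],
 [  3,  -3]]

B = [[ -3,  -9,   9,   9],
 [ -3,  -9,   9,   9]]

1

First compute MB:
[[-18, -54,  54,  54],
 [ 27,  81, -81, -81],
 [-18, -54,  54,  54],
 [  0,   0,   0,   0]]
Now row reduce the product.
R2 ← R2 + (3/2)·R1: [0, 0, 0, 0]
R3 ← R3 − R1: [0, 0, 0, 0]
1 nonzero row, so rank(MB) = 1.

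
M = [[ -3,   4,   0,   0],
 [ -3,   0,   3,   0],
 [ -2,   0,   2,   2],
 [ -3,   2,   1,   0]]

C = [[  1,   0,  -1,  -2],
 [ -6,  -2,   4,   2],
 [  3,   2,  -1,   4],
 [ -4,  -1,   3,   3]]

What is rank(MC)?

First compute MC:
[[-27,  -8,  19,  14],
 [  6,   6,   0,  18],
 [ -4,   2,   6,  18],
 [-12,  -2,  10,  14]]
Now row reduce the product.
R2 ← R2 + (2/9)·R1: [0, 38/9, 38/9, 190/9]
R3 ← R3 − (4/27)·R1: [0, 86/27, 86/27, 430/27]
R4 ← R4 − (4/9)·R1: [0, 14/9, 14/9, 70/9]
R3 ← R3 − (43/57)·R2: [0, 0, 0, 0]
R4 ← R4 − (7/19)·R2: [0, 0, 0, 0]
2 nonzero rows, so rank(MC) = 2.

2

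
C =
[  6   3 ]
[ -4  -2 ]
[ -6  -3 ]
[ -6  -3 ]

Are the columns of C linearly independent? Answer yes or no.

no

Row reduce C to echelon form.
R2 ← R2 + (2/3)·R1: [0, 0]
R3 ← R3 + R1: [0, 0]
R4 ← R4 + R1: [0, 0]
1 pivot among 2 columns.
Only 1 < 2 pivot columns, so the columns are linearly dependent.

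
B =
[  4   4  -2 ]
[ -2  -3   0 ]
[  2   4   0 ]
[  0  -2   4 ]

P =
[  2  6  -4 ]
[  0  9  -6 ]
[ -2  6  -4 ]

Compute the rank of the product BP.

2

First compute BP:
[[ 12,  48, -32],
 [ -4, -39,  26],
 [  4,  48, -32],
 [ -8,   6,  -4]]
Now row reduce the product.
R2 ← R2 + (1/3)·R1: [0, -23, 46/3]
R3 ← R3 − (1/3)·R1: [0, 32, -64/3]
R4 ← R4 + (2/3)·R1: [0, 38, -76/3]
R3 ← R3 + (32/23)·R2: [0, 0, 0]
R4 ← R4 + (38/23)·R2: [0, 0, 0]
2 nonzero rows, so rank(BP) = 2.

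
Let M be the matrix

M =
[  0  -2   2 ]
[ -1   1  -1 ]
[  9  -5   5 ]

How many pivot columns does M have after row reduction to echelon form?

Row reduce to echelon form.
Swap R1 ↔ R2
R3 ← R3 + (9)·R1: [0, 4, -4]
R3 ← R3 + (2)·R2: [0, 0, 0]
Echelon form has 2 nonzero rows, so rank(M) = 2.
Each nonzero row contributes one pivot column: 2 pivot columns.

2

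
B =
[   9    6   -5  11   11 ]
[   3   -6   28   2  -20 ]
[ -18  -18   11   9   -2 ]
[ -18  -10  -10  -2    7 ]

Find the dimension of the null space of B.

Row reduce to echelon form.
R2 ← R2 − (1/3)·R1: [0, -8, 89/3, -5/3, -71/3]
R3 ← R3 + (2)·R1: [0, -6, 1, 31, 20]
R4 ← R4 + (2)·R1: [0, 2, -20, 20, 29]
R3 ← R3 − (3/4)·R2: [0, 0, -85/4, 129/4, 151/4]
R4 ← R4 + (1/4)·R2: [0, 0, -151/12, 235/12, 277/12]
R4 ← R4 − (151/255)·R3: [0, 0, 0, 124/255, 62/85]
4 nonzero rows, so rank(B) = 4.
B has 5 columns; by rank–nullity, nullity = 5 − 4 = 1.

1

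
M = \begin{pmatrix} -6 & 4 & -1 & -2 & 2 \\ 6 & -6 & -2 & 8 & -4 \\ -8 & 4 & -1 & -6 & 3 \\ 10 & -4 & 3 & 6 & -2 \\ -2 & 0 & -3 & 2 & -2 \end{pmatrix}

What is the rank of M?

Row reduce to echelon form.
R2 ← R2 + R1: [0, -2, -3, 6, -2]
R3 ← R3 − (4/3)·R1: [0, -4/3, 1/3, -10/3, 1/3]
R4 ← R4 + (5/3)·R1: [0, 8/3, 4/3, 8/3, 4/3]
R5 ← R5 − (1/3)·R1: [0, -4/3, -8/3, 8/3, -8/3]
R3 ← R3 − (2/3)·R2: [0, 0, 7/3, -22/3, 5/3]
R4 ← R4 + (4/3)·R2: [0, 0, -8/3, 32/3, -4/3]
R5 ← R5 − (2/3)·R2: [0, 0, -2/3, -4/3, -4/3]
R4 ← R4 + (8/7)·R3: [0, 0, 0, 16/7, 4/7]
R5 ← R5 + (2/7)·R3: [0, 0, 0, -24/7, -6/7]
R5 ← R5 + (3/2)·R4: [0, 0, 0, 0, 0]
Echelon form has 4 nonzero rows, so rank(M) = 4.

4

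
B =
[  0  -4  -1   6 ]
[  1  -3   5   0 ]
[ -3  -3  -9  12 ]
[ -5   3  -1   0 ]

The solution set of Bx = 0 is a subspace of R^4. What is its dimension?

Row reduce to echelon form.
Swap R1 ↔ R2
R3 ← R3 + (3)·R1: [0, -12, 6, 12]
R4 ← R4 + (5)·R1: [0, -12, 24, 0]
R3 ← R3 − (3)·R2: [0, 0, 9, -6]
R4 ← R4 − (3)·R2: [0, 0, 27, -18]
R4 ← R4 − (3)·R3: [0, 0, 0, 0]
3 nonzero rows, so rank(B) = 3.
B has 4 columns; by rank–nullity, nullity = 4 − 3 = 1.

1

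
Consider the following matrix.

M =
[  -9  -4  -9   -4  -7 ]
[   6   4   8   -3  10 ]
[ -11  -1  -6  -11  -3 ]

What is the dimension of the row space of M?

3

Row reduce to echelon form.
R2 ← R2 + (2/3)·R1: [0, 4/3, 2, -17/3, 16/3]
R3 ← R3 − (11/9)·R1: [0, 35/9, 5, -55/9, 50/9]
R3 ← R3 − (35/12)·R2: [0, 0, -5/6, 125/12, -10]
Echelon form has 3 nonzero rows, so rank(M) = 3.
The row space has dimension equal to the rank: 3.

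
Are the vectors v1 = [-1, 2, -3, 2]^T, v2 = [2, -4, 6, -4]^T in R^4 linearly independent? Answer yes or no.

Form the matrix with these vectors as rows and row reduce.
R2 ← R2 + (2)·R1: [0, 0, 0, 0]
1 nonzero row, so the 2 vectors span a space of dimension 1.
Since 1 < 2, the vectors are linearly dependent.

no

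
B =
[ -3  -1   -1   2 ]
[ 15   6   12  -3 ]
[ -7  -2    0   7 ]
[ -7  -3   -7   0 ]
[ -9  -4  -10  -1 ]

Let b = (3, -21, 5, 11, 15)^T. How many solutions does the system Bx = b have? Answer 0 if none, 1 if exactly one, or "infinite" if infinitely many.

infinite

Row reduce the augmented matrix [B | b].
R2 ← R2 + (5)·R1: [0, 1, 7, 7, -6]
R3 ← R3 − (7/3)·R1: [0, 1/3, 7/3, 7/3, -2]
R4 ← R4 − (7/3)·R1: [0, -2/3, -14/3, -14/3, 4]
R5 ← R5 − (3)·R1: [0, -1, -7, -7, 6]
R3 ← R3 − (1/3)·R2: [0, 0, 0, 0, 0]
R4 ← R4 + (2/3)·R2: [0, 0, 0, 0, 0]
R5 ← R5 + R2: [0, 0, 0, 0, 0]
The echelon form has 2 nonzero rows, and every pivot lies in the first 4 columns, so rank(B) = rank([B|b]) = 2.
The system is consistent.
rank = 2 < 4 unknowns, so there are infinitely many solutions.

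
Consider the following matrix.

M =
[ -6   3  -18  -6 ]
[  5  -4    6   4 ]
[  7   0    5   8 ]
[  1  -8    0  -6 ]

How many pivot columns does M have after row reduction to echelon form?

Row reduce to echelon form.
R2 ← R2 + (5/6)·R1: [0, -3/2, -9, -1]
R3 ← R3 + (7/6)·R1: [0, 7/2, -16, 1]
R4 ← R4 + (1/6)·R1: [0, -15/2, -3, -7]
R3 ← R3 + (7/3)·R2: [0, 0, -37, -4/3]
R4 ← R4 − (5)·R2: [0, 0, 42, -2]
R4 ← R4 + (42/37)·R3: [0, 0, 0, -130/37]
Echelon form has 4 nonzero rows, so rank(M) = 4.
Each nonzero row contributes one pivot column: 4 pivot columns.

4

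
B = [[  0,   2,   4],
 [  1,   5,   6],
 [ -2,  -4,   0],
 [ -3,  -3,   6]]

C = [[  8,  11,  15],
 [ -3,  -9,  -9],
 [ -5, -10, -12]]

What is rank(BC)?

First compute BC:
[[-26, -58, -66],
 [-37, -94, -102],
 [ -4,  14,   6],
 [-45, -66, -90]]
Now row reduce the product.
R2 ← R2 − (37/26)·R1: [0, -149/13, -105/13]
R3 ← R3 − (2/13)·R1: [0, 298/13, 210/13]
R4 ← R4 − (45/26)·R1: [0, 447/13, 315/13]
R3 ← R3 + (2)·R2: [0, 0, 0]
R4 ← R4 + (3)·R2: [0, 0, 0]
2 nonzero rows, so rank(BC) = 2.

2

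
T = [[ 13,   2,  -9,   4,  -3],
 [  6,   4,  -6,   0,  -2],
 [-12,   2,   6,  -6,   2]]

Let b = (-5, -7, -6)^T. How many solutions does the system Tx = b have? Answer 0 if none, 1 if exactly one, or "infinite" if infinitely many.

Row reduce the augmented matrix [T | b].
R2 ← R2 − (6/13)·R1: [0, 40/13, -24/13, -24/13, -8/13, -61/13]
R3 ← R3 + (12/13)·R1: [0, 50/13, -30/13, -30/13, -10/13, -138/13]
R3 ← R3 − (5/4)·R2: [0, 0, 0, 0, 0, -19/4]
The echelon form has 3 nonzero rows; the last pivot sits in the augmented column, so rank(T) = 2 but rank([T|b]) = 3.
Since the ranks differ, the system is inconsistent.
It has no solutions.

0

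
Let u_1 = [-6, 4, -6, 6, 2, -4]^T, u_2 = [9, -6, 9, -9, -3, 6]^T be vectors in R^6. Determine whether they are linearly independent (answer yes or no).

Form the matrix with these vectors as rows and row reduce.
R2 ← R2 + (3/2)·R1: [0, 0, 0, 0, 0, 0]
1 nonzero row, so the 2 vectors span a space of dimension 1.
Since 1 < 2, the vectors are linearly dependent.

no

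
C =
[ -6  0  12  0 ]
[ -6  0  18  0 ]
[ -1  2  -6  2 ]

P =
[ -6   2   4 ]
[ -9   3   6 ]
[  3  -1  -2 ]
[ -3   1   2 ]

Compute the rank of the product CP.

1

First compute CP:
[[ 72, -24, -48],
 [ 90, -30, -60],
 [-36,  12,  24]]
Now row reduce the product.
R2 ← R2 − (5/4)·R1: [0, 0, 0]
R3 ← R3 + (1/2)·R1: [0, 0, 0]
1 nonzero row, so rank(CP) = 1.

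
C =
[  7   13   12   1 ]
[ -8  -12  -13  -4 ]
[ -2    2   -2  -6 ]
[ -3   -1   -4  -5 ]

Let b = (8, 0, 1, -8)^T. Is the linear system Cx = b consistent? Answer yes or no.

no

Row reduce the augmented matrix [C | b].
R2 ← R2 + (8/7)·R1: [0, 20/7, 5/7, -20/7, 64/7]
R3 ← R3 + (2/7)·R1: [0, 40/7, 10/7, -40/7, 23/7]
R4 ← R4 + (3/7)·R1: [0, 32/7, 8/7, -32/7, -32/7]
R3 ← R3 − (2)·R2: [0, 0, 0, 0, -15]
R4 ← R4 − (8/5)·R2: [0, 0, 0, 0, -96/5]
R4 ← R4 − (32/25)·R3: [0, 0, 0, 0, 0]
The echelon form has 3 nonzero rows; the last pivot sits in the augmented column, so rank(C) = 2 but rank([C|b]) = 3.
Since the ranks differ, the system is inconsistent.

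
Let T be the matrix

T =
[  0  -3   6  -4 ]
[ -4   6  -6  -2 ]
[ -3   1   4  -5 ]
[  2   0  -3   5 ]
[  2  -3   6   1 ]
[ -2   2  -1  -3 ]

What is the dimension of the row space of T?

4

Row reduce to echelon form.
Swap R1 ↔ R2
R3 ← R3 − (3/4)·R1: [0, -7/2, 17/2, -7/2]
R4 ← R4 + (1/2)·R1: [0, 3, -6, 4]
R5 ← R5 + (1/2)·R1: [0, 0, 3, 0]
R6 ← R6 − (1/2)·R1: [0, -1, 2, -2]
R3 ← R3 − (7/6)·R2: [0, 0, 3/2, 7/6]
R4 ← R4 + R2: [0, 0, 0, 0]
R6 ← R6 − (1/3)·R2: [0, 0, 0, -2/3]
R5 ← R5 − (2)·R3: [0, 0, 0, -7/3]
Swap R4 ↔ R5
R6 ← R6 − (2/7)·R4: [0, 0, 0, 0]
Echelon form has 4 nonzero rows, so rank(T) = 4.
The row space has dimension equal to the rank: 4.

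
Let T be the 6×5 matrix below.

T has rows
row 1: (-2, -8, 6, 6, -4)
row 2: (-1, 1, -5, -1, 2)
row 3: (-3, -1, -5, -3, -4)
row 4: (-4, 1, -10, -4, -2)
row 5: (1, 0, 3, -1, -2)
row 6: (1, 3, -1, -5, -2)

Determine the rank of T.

Row reduce to echelon form.
R2 ← R2 − (1/2)·R1: [0, 5, -8, -4, 4]
R3 ← R3 − (3/2)·R1: [0, 11, -14, -12, 2]
R4 ← R4 − (2)·R1: [0, 17, -22, -16, 6]
R5 ← R5 + (1/2)·R1: [0, -4, 6, 2, -4]
R6 ← R6 + (1/2)·R1: [0, -1, 2, -2, -4]
R3 ← R3 − (11/5)·R2: [0, 0, 18/5, -16/5, -34/5]
R4 ← R4 − (17/5)·R2: [0, 0, 26/5, -12/5, -38/5]
R5 ← R5 + (4/5)·R2: [0, 0, -2/5, -6/5, -4/5]
R6 ← R6 + (1/5)·R2: [0, 0, 2/5, -14/5, -16/5]
R4 ← R4 − (13/9)·R3: [0, 0, 0, 20/9, 20/9]
R5 ← R5 + (1/9)·R3: [0, 0, 0, -14/9, -14/9]
R6 ← R6 − (1/9)·R3: [0, 0, 0, -22/9, -22/9]
R5 ← R5 + (7/10)·R4: [0, 0, 0, 0, 0]
R6 ← R6 + (11/10)·R4: [0, 0, 0, 0, 0]
Echelon form has 4 nonzero rows, so rank(T) = 4.

4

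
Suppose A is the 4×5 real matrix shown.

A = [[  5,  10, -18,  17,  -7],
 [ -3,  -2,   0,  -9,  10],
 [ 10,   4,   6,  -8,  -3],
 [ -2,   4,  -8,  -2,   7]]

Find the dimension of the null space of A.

Row reduce to echelon form.
R2 ← R2 + (3/5)·R1: [0, 4, -54/5, 6/5, 29/5]
R3 ← R3 − (2)·R1: [0, -16, 42, -42, 11]
R4 ← R4 + (2/5)·R1: [0, 8, -76/5, 24/5, 21/5]
R3 ← R3 + (4)·R2: [0, 0, -6/5, -186/5, 171/5]
R4 ← R4 − (2)·R2: [0, 0, 32/5, 12/5, -37/5]
R4 ← R4 + (16/3)·R3: [0, 0, 0, -196, 175]
4 nonzero rows, so rank(A) = 4.
A has 5 columns; by rank–nullity, nullity = 5 − 4 = 1.

1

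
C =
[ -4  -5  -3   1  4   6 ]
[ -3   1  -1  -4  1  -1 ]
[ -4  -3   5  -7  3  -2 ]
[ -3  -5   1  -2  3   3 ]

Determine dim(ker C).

2

Row reduce to echelon form.
R2 ← R2 − (3/4)·R1: [0, 19/4, 5/4, -19/4, -2, -11/2]
R3 ← R3 − R1: [0, 2, 8, -8, -1, -8]
R4 ← R4 − (3/4)·R1: [0, -5/4, 13/4, -11/4, 0, -3/2]
R3 ← R3 − (8/19)·R2: [0, 0, 142/19, -6, -3/19, -108/19]
R4 ← R4 + (5/19)·R2: [0, 0, 68/19, -4, -10/19, -56/19]
R4 ← R4 − (34/71)·R3: [0, 0, 0, -80/71, -32/71, -16/71]
4 nonzero rows, so rank(C) = 4.
C has 6 columns; by rank–nullity, nullity = 6 − 4 = 2.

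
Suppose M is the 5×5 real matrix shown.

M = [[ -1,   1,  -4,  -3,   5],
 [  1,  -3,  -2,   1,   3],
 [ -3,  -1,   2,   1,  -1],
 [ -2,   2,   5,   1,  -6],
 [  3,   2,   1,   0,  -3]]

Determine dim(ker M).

Row reduce to echelon form.
R2 ← R2 + R1: [0, -2, -6, -2, 8]
R3 ← R3 − (3)·R1: [0, -4, 14, 10, -16]
R4 ← R4 − (2)·R1: [0, 0, 13, 7, -16]
R5 ← R5 + (3)·R1: [0, 5, -11, -9, 12]
R3 ← R3 − (2)·R2: [0, 0, 26, 14, -32]
R5 ← R5 + (5/2)·R2: [0, 0, -26, -14, 32]
R4 ← R4 − (1/2)·R3: [0, 0, 0, 0, 0]
R5 ← R5 + R3: [0, 0, 0, 0, 0]
3 nonzero rows, so rank(M) = 3.
M has 5 columns; by rank–nullity, nullity = 5 − 3 = 2.

2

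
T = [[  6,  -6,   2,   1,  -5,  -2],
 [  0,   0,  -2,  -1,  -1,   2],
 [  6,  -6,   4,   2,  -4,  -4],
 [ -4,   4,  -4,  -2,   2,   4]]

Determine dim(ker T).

Row reduce to echelon form.
R3 ← R3 − R1: [0, 0, 2, 1, 1, -2]
R4 ← R4 + (2/3)·R1: [0, 0, -8/3, -4/3, -4/3, 8/3]
R3 ← R3 + R2: [0, 0, 0, 0, 0, 0]
R4 ← R4 − (4/3)·R2: [0, 0, 0, 0, 0, 0]
2 nonzero rows, so rank(T) = 2.
T has 6 columns; by rank–nullity, nullity = 6 − 2 = 4.

4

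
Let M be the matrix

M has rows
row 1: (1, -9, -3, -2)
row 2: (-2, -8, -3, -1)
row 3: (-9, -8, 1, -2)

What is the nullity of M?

1

Row reduce to echelon form.
R2 ← R2 + (2)·R1: [0, -26, -9, -5]
R3 ← R3 + (9)·R1: [0, -89, -26, -20]
R3 ← R3 − (89/26)·R2: [0, 0, 125/26, -75/26]
3 nonzero rows, so rank(M) = 3.
M has 4 columns; by rank–nullity, nullity = 4 − 3 = 1.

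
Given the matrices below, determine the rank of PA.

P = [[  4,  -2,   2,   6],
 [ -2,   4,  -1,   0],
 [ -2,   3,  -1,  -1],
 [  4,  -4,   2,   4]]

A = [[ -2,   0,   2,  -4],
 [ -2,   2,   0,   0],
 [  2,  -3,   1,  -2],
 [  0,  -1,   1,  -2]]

First compute PA:
[[  0, -16,  16, -32],
 [ -6,  11,  -5,  10],
 [ -4,  10,  -6,  12],
 [  4, -18,  14, -28]]
Now row reduce the product.
Swap R1 ↔ R2
R3 ← R3 − (2/3)·R1: [0, 8/3, -8/3, 16/3]
R4 ← R4 + (2/3)·R1: [0, -32/3, 32/3, -64/3]
R3 ← R3 + (1/6)·R2: [0, 0, 0, 0]
R4 ← R4 − (2/3)·R2: [0, 0, 0, 0]
2 nonzero rows, so rank(PA) = 2.

2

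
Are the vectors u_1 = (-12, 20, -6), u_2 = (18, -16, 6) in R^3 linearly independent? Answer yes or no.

Form the matrix with these vectors as rows and row reduce.
R2 ← R2 + (3/2)·R1: [0, 14, -3]
2 nonzero rows, so the 2 vectors span a space of dimension 2.
Since 2 = 2, the vectors are linearly independent.

yes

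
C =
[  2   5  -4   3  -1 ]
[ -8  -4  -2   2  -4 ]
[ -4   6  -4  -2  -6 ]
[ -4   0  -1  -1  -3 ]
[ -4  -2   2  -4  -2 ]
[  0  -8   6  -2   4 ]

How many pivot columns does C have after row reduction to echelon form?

Row reduce to echelon form.
R2 ← R2 + (4)·R1: [0, 16, -18, 14, -8]
R3 ← R3 + (2)·R1: [0, 16, -12, 4, -8]
R4 ← R4 + (2)·R1: [0, 10, -9, 5, -5]
R5 ← R5 + (2)·R1: [0, 8, -6, 2, -4]
R3 ← R3 − R2: [0, 0, 6, -10, 0]
R4 ← R4 − (5/8)·R2: [0, 0, 9/4, -15/4, 0]
R5 ← R5 − (1/2)·R2: [0, 0, 3, -5, 0]
R6 ← R6 + (1/2)·R2: [0, 0, -3, 5, 0]
R4 ← R4 − (3/8)·R3: [0, 0, 0, 0, 0]
R5 ← R5 − (1/2)·R3: [0, 0, 0, 0, 0]
R6 ← R6 + (1/2)·R3: [0, 0, 0, 0, 0]
Echelon form has 3 nonzero rows, so rank(C) = 3.
Each nonzero row contributes one pivot column: 3 pivot columns.

3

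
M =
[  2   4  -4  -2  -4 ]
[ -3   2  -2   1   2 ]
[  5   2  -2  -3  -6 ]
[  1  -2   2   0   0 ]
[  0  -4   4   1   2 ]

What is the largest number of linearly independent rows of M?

Row reduce to echelon form.
R2 ← R2 + (3/2)·R1: [0, 8, -8, -2, -4]
R3 ← R3 − (5/2)·R1: [0, -8, 8, 2, 4]
R4 ← R4 − (1/2)·R1: [0, -4, 4, 1, 2]
R3 ← R3 + R2: [0, 0, 0, 0, 0]
R4 ← R4 + (1/2)·R2: [0, 0, 0, 0, 0]
R5 ← R5 + (1/2)·R2: [0, 0, 0, 0, 0]
Echelon form has 2 nonzero rows, so rank(M) = 2.
The rank gives the maximum number of linearly independent rows: 2.

2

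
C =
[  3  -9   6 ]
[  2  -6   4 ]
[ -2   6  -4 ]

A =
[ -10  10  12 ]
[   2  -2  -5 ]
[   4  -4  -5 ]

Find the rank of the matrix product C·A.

First compute CA:
[[-24,  24,  51],
 [-16,  16,  34],
 [ 16, -16, -34]]
Now row reduce the product.
R2 ← R2 − (2/3)·R1: [0, 0, 0]
R3 ← R3 + (2/3)·R1: [0, 0, 0]
1 nonzero row, so rank(CA) = 1.

1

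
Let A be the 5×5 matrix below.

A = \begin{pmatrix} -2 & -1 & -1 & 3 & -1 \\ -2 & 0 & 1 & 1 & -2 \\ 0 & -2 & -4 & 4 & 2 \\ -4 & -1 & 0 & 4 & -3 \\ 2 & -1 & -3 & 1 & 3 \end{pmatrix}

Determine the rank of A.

Row reduce to echelon form.
R2 ← R2 − R1: [0, 1, 2, -2, -1]
R4 ← R4 − (2)·R1: [0, 1, 2, -2, -1]
R5 ← R5 + R1: [0, -2, -4, 4, 2]
R3 ← R3 + (2)·R2: [0, 0, 0, 0, 0]
R4 ← R4 − R2: [0, 0, 0, 0, 0]
R5 ← R5 + (2)·R2: [0, 0, 0, 0, 0]
Echelon form has 2 nonzero rows, so rank(A) = 2.

2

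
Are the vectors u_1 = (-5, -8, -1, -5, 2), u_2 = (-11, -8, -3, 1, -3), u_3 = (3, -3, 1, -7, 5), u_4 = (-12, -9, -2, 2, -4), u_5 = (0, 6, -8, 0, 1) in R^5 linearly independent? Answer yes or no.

no

Form the matrix with these vectors as rows and row reduce.
R2 ← R2 − (11/5)·R1: [0, 48/5, -4/5, 12, -37/5]
R3 ← R3 + (3/5)·R1: [0, -39/5, 2/5, -10, 31/5]
R4 ← R4 − (12/5)·R1: [0, 51/5, 2/5, 14, -44/5]
R3 ← R3 + (13/16)·R2: [0, 0, -1/4, -1/4, 3/16]
R4 ← R4 − (17/16)·R2: [0, 0, 5/4, 5/4, -15/16]
R5 ← R5 − (5/8)·R2: [0, 0, -15/2, -15/2, 45/8]
R4 ← R4 + (5)·R3: [0, 0, 0, 0, 0]
R5 ← R5 − (30)·R3: [0, 0, 0, 0, 0]
3 nonzero rows, so the 5 vectors span a space of dimension 3.
Since 3 < 5, the vectors are linearly dependent.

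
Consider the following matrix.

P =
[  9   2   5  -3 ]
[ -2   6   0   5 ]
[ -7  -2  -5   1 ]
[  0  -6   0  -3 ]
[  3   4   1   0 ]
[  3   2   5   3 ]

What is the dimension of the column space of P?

3

Row reduce to echelon form.
R2 ← R2 + (2/9)·R1: [0, 58/9, 10/9, 13/3]
R3 ← R3 + (7/9)·R1: [0, -4/9, -10/9, -4/3]
R5 ← R5 − (1/3)·R1: [0, 10/3, -2/3, 1]
R6 ← R6 − (1/3)·R1: [0, 4/3, 10/3, 4]
R3 ← R3 + (2/29)·R2: [0, 0, -30/29, -30/29]
R4 ← R4 + (27/29)·R2: [0, 0, 30/29, 30/29]
R5 ← R5 − (15/29)·R2: [0, 0, -36/29, -36/29]
R6 ← R6 − (6/29)·R2: [0, 0, 90/29, 90/29]
R4 ← R4 + R3: [0, 0, 0, 0]
R5 ← R5 − (6/5)·R3: [0, 0, 0, 0]
R6 ← R6 + (3)·R3: [0, 0, 0, 0]
Echelon form has 3 nonzero rows, so rank(P) = 3.
The column space has dimension equal to the rank: 3.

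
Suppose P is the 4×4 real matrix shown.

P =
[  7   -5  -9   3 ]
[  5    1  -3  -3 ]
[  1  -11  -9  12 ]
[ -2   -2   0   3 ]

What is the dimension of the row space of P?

Row reduce to echelon form.
R2 ← R2 − (5/7)·R1: [0, 32/7, 24/7, -36/7]
R3 ← R3 − (1/7)·R1: [0, -72/7, -54/7, 81/7]
R4 ← R4 + (2/7)·R1: [0, -24/7, -18/7, 27/7]
R3 ← R3 + (9/4)·R2: [0, 0, 0, 0]
R4 ← R4 + (3/4)·R2: [0, 0, 0, 0]
Echelon form has 2 nonzero rows, so rank(P) = 2.
The row space has dimension equal to the rank: 2.

2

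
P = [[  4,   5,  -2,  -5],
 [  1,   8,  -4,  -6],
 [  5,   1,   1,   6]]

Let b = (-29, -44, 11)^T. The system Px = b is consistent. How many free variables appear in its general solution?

1

Row reduce the augmented matrix [P | b].
R2 ← R2 − (1/4)·R1: [0, 27/4, -7/2, -19/4, -147/4]
R3 ← R3 − (5/4)·R1: [0, -21/4, 7/2, 49/4, 189/4]
R3 ← R3 + (7/9)·R2: [0, 0, 7/9, 77/9, 56/3]
The echelon form has 3 nonzero rows, and every pivot lies in the first 4 columns, so rank(P) = rank([P|b]) = 3.
The system is consistent.
Free variables = (unknowns) − (rank) = 4 − 3 = 1.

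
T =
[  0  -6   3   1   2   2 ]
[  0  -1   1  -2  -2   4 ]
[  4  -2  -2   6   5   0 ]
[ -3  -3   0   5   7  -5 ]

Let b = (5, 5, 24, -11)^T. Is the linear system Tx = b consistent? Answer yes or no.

yes

Row reduce the augmented matrix [T | b].
Swap R1 ↔ R3
R4 ← R4 + (3/4)·R1: [0, -9/2, -3/2, 19/2, 43/4, -5, 7]
R3 ← R3 − (6)·R2: [0, 0, -3, 13, 14, -22, -25]
R4 ← R4 − (9/2)·R2: [0, 0, -6, 37/2, 79/4, -23, -31/2]
R4 ← R4 − (2)·R3: [0, 0, 0, -15/2, -33/4, 21, 69/2]
The echelon form has 4 nonzero rows, and every pivot lies in the first 6 columns, so rank(T) = rank([T|b]) = 4.
The system is consistent.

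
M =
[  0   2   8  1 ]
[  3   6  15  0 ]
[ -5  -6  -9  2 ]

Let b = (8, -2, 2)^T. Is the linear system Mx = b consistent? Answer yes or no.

Row reduce the augmented matrix [M | b].
Swap R1 ↔ R2
R3 ← R3 + (5/3)·R1: [0, 4, 16, 2, -4/3]
R3 ← R3 − (2)·R2: [0, 0, 0, 0, -52/3]
The echelon form has 3 nonzero rows; the last pivot sits in the augmented column, so rank(M) = 2 but rank([M|b]) = 3.
Since the ranks differ, the system is inconsistent.

no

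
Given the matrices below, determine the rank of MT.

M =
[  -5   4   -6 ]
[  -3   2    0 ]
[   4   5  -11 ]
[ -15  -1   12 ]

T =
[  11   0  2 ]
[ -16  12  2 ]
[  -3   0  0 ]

3

First compute MT:
[[-101,  48,  -2],
 [-65,  24,  -2],
 [ -3,  60,  18],
 [-185, -12, -32]]
Now row reduce the product.
R2 ← R2 − (65/101)·R1: [0, -696/101, -72/101]
R3 ← R3 − (3/101)·R1: [0, 5916/101, 1824/101]
R4 ← R4 − (185/101)·R1: [0, -10092/101, -2862/101]
R3 ← R3 + (17/2)·R2: [0, 0, 12]
R4 ← R4 − (29/2)·R2: [0, 0, -18]
R4 ← R4 + (3/2)·R3: [0, 0, 0]
3 nonzero rows, so rank(MT) = 3.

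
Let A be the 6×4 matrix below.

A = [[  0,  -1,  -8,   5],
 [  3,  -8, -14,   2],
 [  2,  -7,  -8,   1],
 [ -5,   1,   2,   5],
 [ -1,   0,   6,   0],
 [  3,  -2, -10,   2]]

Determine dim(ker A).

Row reduce to echelon form.
Swap R1 ↔ R2
R3 ← R3 − (2/3)·R1: [0, -5/3, 4/3, -1/3]
R4 ← R4 + (5/3)·R1: [0, -37/3, -64/3, 25/3]
R5 ← R5 + (1/3)·R1: [0, -8/3, 4/3, 2/3]
R6 ← R6 − R1: [0, 6, 4, 0]
R3 ← R3 − (5/3)·R2: [0, 0, 44/3, -26/3]
R4 ← R4 − (37/3)·R2: [0, 0, 232/3, -160/3]
R5 ← R5 − (8/3)·R2: [0, 0, 68/3, -38/3]
R6 ← R6 + (6)·R2: [0, 0, -44, 30]
R4 ← R4 − (58/11)·R3: [0, 0, 0, -84/11]
R5 ← R5 − (17/11)·R3: [0, 0, 0, 8/11]
R6 ← R6 + (3)·R3: [0, 0, 0, 4]
R5 ← R5 + (2/21)·R4: [0, 0, 0, 0]
R6 ← R6 + (11/21)·R4: [0, 0, 0, 0]
4 nonzero rows, so rank(A) = 4.
A has 4 columns; by rank–nullity, nullity = 4 − 4 = 0.

0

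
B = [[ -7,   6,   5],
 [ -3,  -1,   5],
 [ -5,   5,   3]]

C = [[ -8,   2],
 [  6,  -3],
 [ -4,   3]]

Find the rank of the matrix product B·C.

First compute BC:
[[ 72, -17],
 [ -2,  12],
 [ 58, -16]]
Now row reduce the product.
R2 ← R2 + (1/36)·R1: [0, 415/36]
R3 ← R3 − (29/36)·R1: [0, -83/36]
R3 ← R3 + (1/5)·R2: [0, 0]
2 nonzero rows, so rank(BC) = 2.

2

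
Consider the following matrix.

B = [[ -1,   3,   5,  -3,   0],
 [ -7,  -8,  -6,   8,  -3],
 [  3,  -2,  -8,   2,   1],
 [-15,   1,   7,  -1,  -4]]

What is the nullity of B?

2

Row reduce to echelon form.
R2 ← R2 − (7)·R1: [0, -29, -41, 29, -3]
R3 ← R3 + (3)·R1: [0, 7, 7, -7, 1]
R4 ← R4 − (15)·R1: [0, -44, -68, 44, -4]
R3 ← R3 + (7/29)·R2: [0, 0, -84/29, 0, 8/29]
R4 ← R4 − (44/29)·R2: [0, 0, -168/29, 0, 16/29]
R4 ← R4 − (2)·R3: [0, 0, 0, 0, 0]
3 nonzero rows, so rank(B) = 3.
B has 5 columns; by rank–nullity, nullity = 5 − 3 = 2.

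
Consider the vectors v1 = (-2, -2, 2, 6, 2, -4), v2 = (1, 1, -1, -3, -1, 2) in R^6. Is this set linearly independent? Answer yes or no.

no

Form the matrix with these vectors as rows and row reduce.
R2 ← R2 + (1/2)·R1: [0, 0, 0, 0, 0, 0]
1 nonzero row, so the 2 vectors span a space of dimension 1.
Since 1 < 2, the vectors are linearly dependent.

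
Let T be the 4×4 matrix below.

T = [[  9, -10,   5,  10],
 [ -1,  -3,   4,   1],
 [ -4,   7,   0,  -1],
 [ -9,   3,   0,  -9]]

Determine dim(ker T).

Row reduce to echelon form.
R2 ← R2 + (1/9)·R1: [0, -37/9, 41/9, 19/9]
R3 ← R3 + (4/9)·R1: [0, 23/9, 20/9, 31/9]
R4 ← R4 + R1: [0, -7, 5, 1]
R3 ← R3 + (23/37)·R2: [0, 0, 187/37, 176/37]
R4 ← R4 − (63/37)·R2: [0, 0, -102/37, -96/37]
R4 ← R4 + (6/11)·R3: [0, 0, 0, 0]
3 nonzero rows, so rank(T) = 3.
T has 4 columns; by rank–nullity, nullity = 4 − 3 = 1.

1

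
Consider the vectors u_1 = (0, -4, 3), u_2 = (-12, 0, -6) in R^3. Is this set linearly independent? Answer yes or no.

yes

Form the matrix with these vectors as rows and row reduce.
Swap R1 ↔ R2
2 nonzero rows, so the 2 vectors span a space of dimension 2.
Since 2 = 2, the vectors are linearly independent.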